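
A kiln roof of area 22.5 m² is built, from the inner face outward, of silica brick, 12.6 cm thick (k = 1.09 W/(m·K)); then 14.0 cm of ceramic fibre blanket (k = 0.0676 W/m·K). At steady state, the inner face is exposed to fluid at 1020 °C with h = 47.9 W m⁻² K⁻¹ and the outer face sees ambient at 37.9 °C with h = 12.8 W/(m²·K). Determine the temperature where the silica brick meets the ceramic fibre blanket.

Resistance network (inner→outer):
  R_conv,in = 1/(hA) = 1/(47.9·22.5) = 9.279×10^-4 K/W
  R_silica brick = L/(kA) = 0.126/(1.09·22.5) = 0.005138 K/W
  R_ceramic fibre blanket = L/(kA) = 0.140/(0.0676·22.5) = 0.09204 K/W
  R_conv,out = 1/(hA) = 1/(12.8·22.5) = 0.003472 K/W
ΣR = 9.279×10^-4 + 0.005138 + 0.09204 + 0.003472 = 0.1016 K/W
Q = ΔT/ΣR = (1020 °C − 37.9 °C)/0.1016 = 9666 W
From the inner boundary to the silica brick/ceramic fibre blanket interface, ΣR_partial = 0.006066 K/W.
T_interface = T_in − Q·ΣR_partial = 1020 °C − (9666)(0.006066) = 961 °C

T = 961 °C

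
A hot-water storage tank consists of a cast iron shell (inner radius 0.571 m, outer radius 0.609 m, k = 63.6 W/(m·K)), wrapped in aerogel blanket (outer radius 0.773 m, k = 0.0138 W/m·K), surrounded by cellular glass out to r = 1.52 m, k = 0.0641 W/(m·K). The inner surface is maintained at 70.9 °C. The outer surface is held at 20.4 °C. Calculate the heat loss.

Treat each layer as a resistance in series:
  R_cast iron = (1/0.571 − 1/0.609)/(4πk) = 0.1093/(4π·63.6) = 1.367×10^-4 K/W
  R_aerogel blanket = (1/0.609 − 1/0.773)/(4πk) = 0.3484/(4π·0.0138) = 2.009 K/W
  R_cellular glass = (1/0.773 − 1/1.52)/(4πk) = 0.6358/(4π·0.0641) = 0.7893 K/W
ΣR = 1.367×10^-4 + 2.009 + 0.7893 = 2.798 K/W
Q = ΔT/ΣR = (70.9 °C − 20.4 °C)/2.798 = 18.0 W

Q = 18.0 W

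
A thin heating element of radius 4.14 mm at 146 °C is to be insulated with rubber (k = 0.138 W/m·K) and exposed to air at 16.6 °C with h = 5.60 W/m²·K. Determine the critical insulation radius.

r_cr = 2.46 cm

For a cylinder, r_cr = k_ins/h = 0.138/5.60 = 0.0246 m = 2.46 cm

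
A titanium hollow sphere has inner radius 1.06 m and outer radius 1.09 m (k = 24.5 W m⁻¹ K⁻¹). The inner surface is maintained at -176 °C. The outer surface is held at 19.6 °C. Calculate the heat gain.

Q = 4πk·ΔT/(1/r₁ − 1/r₂) = 4π × 24.5 × 195.6 / (1/1.06 − 1/1.09) = 2.32×10^6 W

Q = 2.32×10^6 W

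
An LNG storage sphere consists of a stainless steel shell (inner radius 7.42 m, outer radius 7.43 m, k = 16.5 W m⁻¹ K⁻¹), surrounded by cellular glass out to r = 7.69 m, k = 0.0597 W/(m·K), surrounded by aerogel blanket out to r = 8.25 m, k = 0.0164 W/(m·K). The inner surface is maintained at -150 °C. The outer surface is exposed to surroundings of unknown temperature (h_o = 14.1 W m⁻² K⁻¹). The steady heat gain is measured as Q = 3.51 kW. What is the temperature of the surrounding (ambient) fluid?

T_out = 21.9 °C

Sum the resistances:
  R_stainless steel = (1/7.42 − 1/7.43)/(4πk) = 1.814×10^-4/(4π·16.5) = 8.748×10^-7 K/W
  R_cellular glass = (1/7.43 − 1/7.69)/(4πk) = 0.004550/(4π·0.0597) = 0.006066 K/W
  R_aerogel blanket = (1/7.69 − 1/8.25)/(4πk) = 0.008827/(4π·0.0164) = 0.04283 K/W
  R_conv,out = 1/(4πr²h) = 1/(4π·8.25²·14.1) = 8.292×10^-5 K/W
ΣR = 0.04898 K/W
ΔT = Q·ΣR = 3510 × 0.04898 = 171.9 K
Heat flows inward, so T_out = T_in + ΔT = -150 + 171.9 = 21.9 °C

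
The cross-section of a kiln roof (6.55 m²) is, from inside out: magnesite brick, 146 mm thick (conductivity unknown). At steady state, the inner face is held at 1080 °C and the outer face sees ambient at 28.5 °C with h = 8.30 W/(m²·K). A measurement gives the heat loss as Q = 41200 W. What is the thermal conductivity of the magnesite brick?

k = 3.13 W/m·K

ΣR = ΔT/Q = |1080 − 28.5|/41200 = 0.02552 K/W
Known resistances:
  R_conv,out = 1/(hA) = 1/(8.30·6.55) = 0.01839 K/W
R_magnesite brick = ΣR − ΣR_known = 0.02552 − 0.01839 = 0.007130 K/W
L/(kA) = 0.007130 ⇒ k = 0.146/(0.007130·6.55) = 3.13 W/m·K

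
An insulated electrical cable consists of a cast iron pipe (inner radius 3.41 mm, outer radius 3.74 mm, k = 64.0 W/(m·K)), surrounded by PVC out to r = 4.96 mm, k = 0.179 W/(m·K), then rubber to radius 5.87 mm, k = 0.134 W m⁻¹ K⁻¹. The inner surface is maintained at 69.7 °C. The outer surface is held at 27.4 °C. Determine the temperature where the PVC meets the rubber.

T = 46.2 °C

Treat each layer as a resistance in series:
  R'_cast iron = ln(0.00374/0.00341)/(2πk) = 0.09237/(2π·64.0) = 2.297×10^-4 m·K/W
  R'_PVC = ln(0.00496/0.00374)/(2πk) = 0.2823/(2π·0.179) = 0.2510 m·K/W
  R'_rubber = ln(0.00587/0.00496)/(2πk) = 0.1684/(2π·0.134) = 0.2001 m·K/W
ΣR = 2.297×10^-4 + 0.2510 + 0.2001 = 0.4513 m·K/W
Q' = ΔT/ΣR = (69.7 °C − 27.4 °C)/0.4513 = 93.73 W/m
From the inner boundary to the PVC/rubber interface, ΣR_partial = 0.2512 m·K/W.
T_interface = T_in − Q'·ΣR_partial = 69.7 °C − (93.73)(0.2512) = 46.2 °C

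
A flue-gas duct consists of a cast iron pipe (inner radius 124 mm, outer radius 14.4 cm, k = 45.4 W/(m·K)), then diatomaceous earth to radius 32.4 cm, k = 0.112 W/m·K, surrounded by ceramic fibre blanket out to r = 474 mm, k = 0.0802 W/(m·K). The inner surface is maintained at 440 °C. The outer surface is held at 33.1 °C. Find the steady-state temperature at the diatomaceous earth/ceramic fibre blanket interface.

T = 194 °C

Series thermal resistances, inner to outer:
  R'_cast iron = ln(0.144/0.124)/(2πk) = 0.1495/(2π·45.4) = 5.242×10^-4 m·K/W
  R'_diatomaceous earth = ln(0.324/0.144)/(2πk) = 0.8109/(2π·0.112) = 1.152 m·K/W
  R'_ceramic fibre blanket = ln(0.474/0.324)/(2πk) = 0.3805/(2π·0.0802) = 0.7550 m·K/W
ΣR = 5.242×10^-4 + 1.152 + 0.7550 = 1.908 m·K/W
Q' = ΔT/ΣR = (440 °C − 33.1 °C)/1.908 = 213.3 W/m
From the inner boundary to the diatomaceous earth/ceramic fibre blanket interface, ΣR_partial = 1.153 m·K/W.
T_interface = T_in − Q'·ΣR_partial = 440 °C − (213.3)(1.153) = 194 °C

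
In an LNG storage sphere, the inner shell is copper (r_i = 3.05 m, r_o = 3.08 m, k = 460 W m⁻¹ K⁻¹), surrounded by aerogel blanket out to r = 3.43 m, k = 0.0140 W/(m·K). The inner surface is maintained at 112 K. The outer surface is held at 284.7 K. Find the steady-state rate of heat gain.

Treat each layer as a resistance in series:
  R_copper = (1/3.05 − 1/3.08)/(4πk) = 0.003194/(4π·460) = 5.525×10^-7 K/W
  R_aerogel blanket = (1/3.08 − 1/3.43)/(4πk) = 0.03313/(4π·0.0140) = 0.1883 K/W
ΣR = 5.525×10^-7 + 0.1883 = 0.1883 K/W
Q = ΔT/ΣR = (112 K − 284.7 K)/0.1883 = -917 W
(Negative Q ⇒ heat flows inward; heat gain = 917 W.)

Q = 917 W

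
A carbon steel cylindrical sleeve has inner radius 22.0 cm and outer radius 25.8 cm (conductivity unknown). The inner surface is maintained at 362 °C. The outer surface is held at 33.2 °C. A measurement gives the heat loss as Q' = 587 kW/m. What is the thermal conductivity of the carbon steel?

k = 45.3 W/m·K

ΣR = ΔT/Q' = |362 − 33.2|/5.87×10^5 = 5.601×10^-4 m·K/W
ln(r₂/r₁)/(2πk) = 5.601×10^-4 ⇒ k = 0.1593/(2π·5.601×10^-4) = 45.3 W/m·K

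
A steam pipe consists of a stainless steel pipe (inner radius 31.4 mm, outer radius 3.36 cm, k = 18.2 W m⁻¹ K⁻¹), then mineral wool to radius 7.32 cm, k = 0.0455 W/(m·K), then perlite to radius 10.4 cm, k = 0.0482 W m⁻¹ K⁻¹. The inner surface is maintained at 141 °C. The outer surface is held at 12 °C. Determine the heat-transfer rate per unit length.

Q' = 33.2 W/m

Series thermal resistances, inner to outer:
  R'_stainless steel = ln(0.0336/0.0314)/(2πk) = 0.06772/(2π·18.2) = 5.922×10^-4 m·K/W
  R'_mineral wool = ln(0.0732/0.0336)/(2πk) = 0.7787/(2π·0.0455) = 2.724 m·K/W
  R'_perlite = ln(0.104/0.0732)/(2πk) = 0.3512/(2π·0.0482) = 1.160 m·K/W
ΣR = 5.922×10^-4 + 2.724 + 1.160 = 3.885 m·K/W
Q' = ΔT/ΣR = (141 °C − 12 °C)/3.885 = 33.2 W/m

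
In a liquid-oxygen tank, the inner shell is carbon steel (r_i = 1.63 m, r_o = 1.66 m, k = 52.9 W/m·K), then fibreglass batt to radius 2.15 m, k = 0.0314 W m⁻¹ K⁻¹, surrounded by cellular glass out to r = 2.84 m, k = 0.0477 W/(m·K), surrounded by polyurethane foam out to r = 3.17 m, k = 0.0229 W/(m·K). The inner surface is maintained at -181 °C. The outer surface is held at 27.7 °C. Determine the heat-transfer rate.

Q = 314 W

Series thermal resistances, inner to outer:
  R_carbon steel = (1/1.63 − 1/1.66)/(4πk) = 0.01109/(4π·52.9) = 1.668×10^-5 K/W
  R_fibreglass batt = (1/1.66 − 1/2.15)/(4πk) = 0.1373/(4π·0.0314) = 0.3479 K/W
  R_cellular glass = (1/2.15 − 1/2.84)/(4πk) = 0.1130/(4π·0.0477) = 0.1885 K/W
  R_polyurethane foam = (1/2.84 − 1/3.17)/(4πk) = 0.03666/(4π·0.0229) = 0.1274 K/W
ΣR = 1.668×10^-5 + 0.3479 + 0.1885 + 0.1274 = 0.6638 K/W
Q = ΔT/ΣR = (-181 °C − 27.7 °C)/0.6638 = -314 W
(Negative Q ⇒ heat flows inward; heat gain = 314 W.)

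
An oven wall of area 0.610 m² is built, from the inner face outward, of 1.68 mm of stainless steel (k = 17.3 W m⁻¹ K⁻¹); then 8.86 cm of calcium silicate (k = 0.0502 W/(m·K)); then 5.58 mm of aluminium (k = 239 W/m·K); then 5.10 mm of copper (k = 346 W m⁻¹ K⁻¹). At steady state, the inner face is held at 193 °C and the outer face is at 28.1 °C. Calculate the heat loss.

Q = 57.0 W

Series thermal resistances, inner to outer:
  R_stainless steel = L/(kA) = 0.00168/(17.3·0.610) = 1.592×10^-4 K/W
  R_calcium silicate = L/(kA) = 0.0886/(0.0502·0.610) = 2.893 K/W
  R_aluminium = L/(kA) = 0.00558/(239·0.610) = 3.827×10^-5 K/W
  R_copper = L/(kA) = 0.00510/(346·0.610) = 2.416×10^-5 K/W
ΣR = 1.592×10^-4 + 2.893 + 3.827×10^-5 + 2.416×10^-5 = 2.893 K/W
Q = ΔT/ΣR = (193 °C − 28.1 °C)/2.893 = 57.0 W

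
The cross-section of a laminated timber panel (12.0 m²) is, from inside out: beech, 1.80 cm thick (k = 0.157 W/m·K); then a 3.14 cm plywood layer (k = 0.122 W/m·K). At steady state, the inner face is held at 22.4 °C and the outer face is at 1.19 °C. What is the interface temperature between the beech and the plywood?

T = 15.9 °C

Treat each layer as a resistance in series:
  R_beech = L/(kA) = 0.0180/(0.157·12.0) = 0.009554 K/W
  R_plywood = L/(kA) = 0.0314/(0.122·12.0) = 0.02145 K/W
ΣR = 0.009554 + 0.02145 = 0.03100 K/W
Q = ΔT/ΣR = (22.4 °C − 1.19 °C)/0.03100 = 684.2 W
From the inner boundary to the beech/plywood interface, ΣR_partial = 0.009554 K/W.
T_interface = T_in − Q·ΣR_partial = 22.4 °C − (684.2)(0.009554) = 15.9 °C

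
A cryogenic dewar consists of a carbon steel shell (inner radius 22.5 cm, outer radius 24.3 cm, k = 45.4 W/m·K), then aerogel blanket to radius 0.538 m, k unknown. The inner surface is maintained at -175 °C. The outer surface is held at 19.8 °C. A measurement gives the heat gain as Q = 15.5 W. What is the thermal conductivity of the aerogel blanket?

ΣR = ΔT/Q = |-175 − 19.8|/15.5 = 12.57 K/W
Known resistances:
  R_carbon steel = (1/0.225 − 1/0.243)/(4πk) = 0.3292/(4π·45.4) = 5.771×10^-4 K/W
R_aerogel blanket = ΣR − ΣR_known = 12.57 − 5.771×10^-4 = 12.57 K/W
(1/r₁−1/r₂)/(4πk) = 12.57 ⇒ k = 2.256/(4π·12.57) = 0.0143 W/m·K

k = 0.0143 W/m·K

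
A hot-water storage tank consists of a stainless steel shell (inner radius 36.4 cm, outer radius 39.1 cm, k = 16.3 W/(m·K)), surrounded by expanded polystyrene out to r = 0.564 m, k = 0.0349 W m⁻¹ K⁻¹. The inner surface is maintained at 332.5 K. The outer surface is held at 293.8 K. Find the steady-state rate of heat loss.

Q = 21.6 W

Series thermal resistances, inner to outer:
  R_stainless steel = (1/0.364 − 1/0.391)/(4πk) = 0.1897/(4π·16.3) = 9.262×10^-4 K/W
  R_expanded polystyrene = (1/0.391 − 1/0.564)/(4πk) = 0.7845/(4π·0.0349) = 1.789 K/W
ΣR = 9.262×10^-4 + 1.789 = 1.790 K/W
Q = ΔT/ΣR = (332.5 K − 293.8 K)/1.790 = 21.6 W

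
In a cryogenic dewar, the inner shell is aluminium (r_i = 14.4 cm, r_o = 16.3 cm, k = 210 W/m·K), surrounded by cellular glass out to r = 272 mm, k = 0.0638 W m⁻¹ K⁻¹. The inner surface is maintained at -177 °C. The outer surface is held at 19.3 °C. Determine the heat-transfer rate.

Treat each layer as a resistance in series:
  R_aluminium = (1/0.144 − 1/0.163)/(4πk) = 0.8095/(4π·210) = 3.067×10^-4 K/W
  R_cellular glass = (1/0.163 − 1/0.272)/(4πk) = 2.458/(4π·0.0638) = 3.066 K/W
ΣR = 3.067×10^-4 + 3.066 = 3.066 K/W
Q = ΔT/ΣR = (-177 °C − 19.3 °C)/3.066 = -64.0 W
(Negative Q ⇒ heat flows inward; heat gain = 64.0 W.)

Q = 64.0 W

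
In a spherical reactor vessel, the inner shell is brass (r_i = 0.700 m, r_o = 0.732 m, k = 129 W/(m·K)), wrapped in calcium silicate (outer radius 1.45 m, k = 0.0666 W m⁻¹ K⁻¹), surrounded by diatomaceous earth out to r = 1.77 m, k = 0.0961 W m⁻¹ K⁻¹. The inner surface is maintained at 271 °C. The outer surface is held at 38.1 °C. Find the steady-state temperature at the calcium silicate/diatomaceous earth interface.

Treat each layer as a resistance in series:
  R_brass = (1/0.700 − 1/0.732)/(4πk) = 0.06245/(4π·129) = 3.852×10^-5 K/W
  R_calcium silicate = (1/0.732 − 1/1.45)/(4πk) = 0.6765/(4π·0.0666) = 0.8083 K/W
  R_diatomaceous earth = (1/1.45 − 1/1.77)/(4πk) = 0.1247/(4π·0.0961) = 0.1032 K/W
ΣR = 3.852×10^-5 + 0.8083 + 0.1032 = 0.9115 K/W
Q = ΔT/ΣR = (271 °C − 38.1 °C)/0.9115 = 255.5 W
From the inner boundary to the calcium silicate/diatomaceous earth interface, ΣR_partial = 0.8083 K/W.
T_interface = T_in − Q·ΣR_partial = 271 °C − (255.5)(0.8083) = 64.5 °C

T = 64.5 °C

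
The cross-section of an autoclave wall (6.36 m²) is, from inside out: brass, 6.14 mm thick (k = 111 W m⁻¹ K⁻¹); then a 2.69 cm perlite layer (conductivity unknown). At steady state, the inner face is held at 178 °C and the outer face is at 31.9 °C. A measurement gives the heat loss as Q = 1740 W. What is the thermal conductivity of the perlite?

ΣR = ΔT/Q = |178 − 31.9|/1740 = 0.08397 K/W
Known resistances:
  R_brass = L/(kA) = 0.00614/(111·6.36) = 8.697×10^-6 K/W
R_perlite = ΣR − ΣR_known = 0.08397 − 8.697×10^-6 = 0.08396 K/W
L/(kA) = 0.08396 ⇒ k = 0.0269/(0.08396·6.36) = 0.0504 W/m·K

k = 0.0504 W/m·K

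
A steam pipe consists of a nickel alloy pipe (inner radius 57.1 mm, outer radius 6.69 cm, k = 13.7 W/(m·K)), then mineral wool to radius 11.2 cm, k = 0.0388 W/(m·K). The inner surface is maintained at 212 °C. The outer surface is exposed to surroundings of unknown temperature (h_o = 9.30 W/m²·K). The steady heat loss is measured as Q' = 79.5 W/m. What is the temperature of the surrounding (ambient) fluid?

T_out = 31.7 °C

Series resistances:
  R'_nickel alloy = ln(0.0669/0.0571)/(2πk) = 0.1584/(2π·13.7) = 0.001840 m·K/W
  R'_mineral wool = ln(0.112/0.0669)/(2πk) = 0.5153/(2π·0.0388) = 2.114 m·K/W
  R'_conv,out = 1/(2πr h) = 1/(2π·0.112·9.30) = 0.1528 m·K/W
ΣR = 2.268 m·K/W
ΔT = Q'·ΣR = 79.5 × 2.268 = 180.3 K
Heat flows outward, so T_out = T_in − ΔT = 212 − 180.3 = 31.7 °C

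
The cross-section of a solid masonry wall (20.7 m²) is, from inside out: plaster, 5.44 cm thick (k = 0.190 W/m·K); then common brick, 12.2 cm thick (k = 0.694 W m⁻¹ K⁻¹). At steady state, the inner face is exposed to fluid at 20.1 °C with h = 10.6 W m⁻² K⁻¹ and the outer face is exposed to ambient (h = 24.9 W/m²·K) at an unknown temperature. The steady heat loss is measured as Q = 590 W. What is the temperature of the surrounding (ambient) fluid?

T_out = 3.10 °C

Series resistances:
  R_conv,in = 1/(hA) = 1/(10.6·20.7) = 0.004557 K/W
  R_plaster = L/(kA) = 0.0544/(0.190·20.7) = 0.01383 K/W
  R_common brick = L/(kA) = 0.122/(0.694·20.7) = 0.008492 K/W
  R_conv,out = 1/(hA) = 1/(24.9·20.7) = 0.001940 K/W
ΣR = 0.02882 K/W
ΔT = Q·ΣR = 590 × 0.02882 = 17.00 K
Heat flows outward, so T_out = T_in − ΔT = 20.1 − 17.00 = 3.10 °C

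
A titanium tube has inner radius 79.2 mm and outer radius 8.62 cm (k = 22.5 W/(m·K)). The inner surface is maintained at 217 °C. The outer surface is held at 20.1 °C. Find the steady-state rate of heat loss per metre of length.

Q' = 3.29×10^5 W/m

Q' = 2πk·ΔT/ln(r₂/r₁) = 2π × 22.5 × 196.9 / ln(0.0862/0.0792) = 3.29×10^5 W/m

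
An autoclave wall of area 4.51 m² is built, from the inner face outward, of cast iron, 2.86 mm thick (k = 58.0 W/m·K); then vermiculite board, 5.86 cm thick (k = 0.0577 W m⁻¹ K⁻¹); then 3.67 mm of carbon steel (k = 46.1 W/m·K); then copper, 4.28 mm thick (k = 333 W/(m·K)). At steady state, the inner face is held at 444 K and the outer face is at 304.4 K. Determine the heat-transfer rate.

Q = 620 W

Treat each layer as a resistance in series:
  R_cast iron = L/(kA) = 0.00286/(58.0·4.51) = 1.093×10^-5 K/W
  R_vermiculite board = L/(kA) = 0.0586/(0.0577·4.51) = 0.2252 K/W
  R_carbon steel = L/(kA) = 0.00367/(46.1·4.51) = 1.765×10^-5 K/W
  R_copper = L/(kA) = 0.00428/(333·4.51) = 2.850×10^-6 K/W
ΣR = 1.093×10^-5 + 0.2252 + 1.765×10^-5 + 2.850×10^-6 = 0.2252 K/W
Q = ΔT/ΣR = (444 K − 304.4 K)/0.2252 = 620 W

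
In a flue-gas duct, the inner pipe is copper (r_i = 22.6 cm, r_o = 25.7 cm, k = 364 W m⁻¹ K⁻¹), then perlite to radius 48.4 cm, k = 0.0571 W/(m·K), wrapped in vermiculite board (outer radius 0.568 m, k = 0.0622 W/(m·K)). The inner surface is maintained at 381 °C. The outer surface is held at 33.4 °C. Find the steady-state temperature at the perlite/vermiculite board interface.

T = 98.9 °C

Treat each layer as a resistance in series:
  R'_copper = ln(0.257/0.226)/(2πk) = 0.1285/(2π·364) = 5.620×10^-5 m·K/W
  R'_perlite = ln(0.484/0.257)/(2πk) = 0.6330/(2π·0.0571) = 1.764 m·K/W
  R'_vermiculite board = ln(0.568/0.484)/(2πk) = 0.1600/(2π·0.0622) = 0.4095 m·K/W
ΣR = 5.620×10^-5 + 1.764 + 0.4095 = 2.174 m·K/W
Q' = ΔT/ΣR = (381 °C − 33.4 °C)/2.174 = 159.9 W/m
From the inner boundary to the perlite/vermiculite board interface, ΣR_partial = 1.764 m·K/W.
T_interface = T_in − Q'·ΣR_partial = 381 °C − (159.9)(1.764) = 98.9 °C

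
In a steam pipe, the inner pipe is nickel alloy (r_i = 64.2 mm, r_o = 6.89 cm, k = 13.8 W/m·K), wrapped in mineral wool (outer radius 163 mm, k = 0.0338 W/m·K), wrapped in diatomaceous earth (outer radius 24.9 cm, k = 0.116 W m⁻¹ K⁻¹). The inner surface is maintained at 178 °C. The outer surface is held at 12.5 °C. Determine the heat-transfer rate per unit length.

Series thermal resistances, inner to outer:
  R'_nickel alloy = ln(0.0689/0.0642)/(2πk) = 0.07065/(2π·13.8) = 8.148×10^-4 m·K/W
  R'_mineral wool = ln(0.163/0.0689)/(2πk) = 0.8611/(2π·0.0338) = 4.055 m·K/W
  R'_diatomaceous earth = ln(0.249/0.163)/(2πk) = 0.4237/(2π·0.116) = 0.5813 m·K/W
ΣR = 8.148×10^-4 + 4.055 + 0.5813 = 4.637 m·K/W
Q' = ΔT/ΣR = (178 °C − 12.5 °C)/4.637 = 35.7 W/m

Q' = 35.7 W/m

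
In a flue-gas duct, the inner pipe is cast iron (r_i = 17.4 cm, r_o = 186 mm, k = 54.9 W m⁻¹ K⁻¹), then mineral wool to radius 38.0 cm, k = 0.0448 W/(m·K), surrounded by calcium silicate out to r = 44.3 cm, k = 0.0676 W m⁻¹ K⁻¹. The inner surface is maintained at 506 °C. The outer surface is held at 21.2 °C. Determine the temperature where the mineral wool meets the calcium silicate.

T = 81.6 °C

Treat each layer as a resistance in series:
  R'_cast iron = ln(0.186/0.174)/(2πk) = 0.06669/(2π·54.9) = 1.933×10^-4 m·K/W
  R'_mineral wool = ln(0.380/0.186)/(2πk) = 0.7144/(2π·0.0448) = 2.538 m·K/W
  R'_calcium silicate = ln(0.443/0.380)/(2πk) = 0.1534/(2π·0.0676) = 0.3612 m·K/W
ΣR = 1.933×10^-4 + 2.538 + 0.3612 = 2.899 m·K/W
Q' = ΔT/ΣR = (506 °C − 21.2 °C)/2.899 = 167.2 W/m
From the inner boundary to the mineral wool/calcium silicate interface, ΣR_partial = 2.538 m·K/W.
T_interface = T_in − Q'·ΣR_partial = 506 °C − (167.2)(2.538) = 81.6 °C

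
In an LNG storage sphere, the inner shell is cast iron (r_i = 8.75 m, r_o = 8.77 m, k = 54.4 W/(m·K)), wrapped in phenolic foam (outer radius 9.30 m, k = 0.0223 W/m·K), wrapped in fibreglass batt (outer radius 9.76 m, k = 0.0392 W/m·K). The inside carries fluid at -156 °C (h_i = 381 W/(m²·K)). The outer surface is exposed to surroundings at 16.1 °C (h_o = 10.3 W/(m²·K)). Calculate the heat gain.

Q = 5.13 kW

Series thermal resistances, inner to outer:
  R_conv,in = 1/(4πr²h) = 1/(4π·8.75²·381) = 2.728×10^-6 K/W
  R_cast iron = (1/8.75 − 1/8.77)/(4πk) = 2.606×10^-4/(4π·54.4) = 3.813×10^-7 K/W
  R_phenolic foam = (1/8.77 − 1/9.30)/(4πk) = 0.006498/(4π·0.0223) = 0.02319 K/W
  R_fibreglass batt = (1/9.30 − 1/9.76)/(4πk) = 0.005068/(4π·0.0392) = 0.01029 K/W
  R_conv,out = 1/(4πr²h) = 1/(4π·9.76²·10.3) = 8.111×10^-5 K/W
ΣR = 2.728×10^-6 + 3.813×10^-7 + 0.02319 + 0.01029 + 8.111×10^-5 = 0.03356 K/W
Q = ΔT/ΣR = (-156 °C − 16.1 °C)/0.03356 = -5130 W
(Negative Q ⇒ heat flows inward; heat gain = 5130 W.)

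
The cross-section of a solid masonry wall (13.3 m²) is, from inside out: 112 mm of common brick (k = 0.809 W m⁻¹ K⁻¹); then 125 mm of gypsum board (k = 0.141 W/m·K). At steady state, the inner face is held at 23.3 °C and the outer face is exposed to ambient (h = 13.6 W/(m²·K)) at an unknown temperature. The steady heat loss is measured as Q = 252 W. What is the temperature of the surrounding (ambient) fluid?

Series resistances:
  R_common brick = L/(kA) = 0.112/(0.809·13.3) = 0.01041 K/W
  R_gypsum board = L/(kA) = 0.125/(0.141·13.3) = 0.06666 K/W
  R_conv,out = 1/(hA) = 1/(13.6·13.3) = 0.005529 K/W
ΣR = 0.08259 K/W
ΔT = Q·ΣR = 252 × 0.08259 = 20.81 K
Heat flows outward, so T_out = T_in − ΔT = 23.3 − 20.81 = 2.49 °C

T_out = 2.49 °C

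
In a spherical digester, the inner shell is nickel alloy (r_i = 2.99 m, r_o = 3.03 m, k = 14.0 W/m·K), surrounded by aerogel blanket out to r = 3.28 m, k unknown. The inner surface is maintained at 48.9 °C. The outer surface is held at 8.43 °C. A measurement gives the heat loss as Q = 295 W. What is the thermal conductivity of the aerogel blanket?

ΣR = ΔT/Q = |48.9 − 8.43|/295 = 0.1372 K/W
Known resistances:
  R_nickel alloy = (1/2.99 − 1/3.03)/(4πk) = 0.004415/(4π·14.0) = 2.510×10^-5 K/W
R_aerogel blanket = ΣR − ΣR_known = 0.1372 − 2.510×10^-5 = 0.1372 K/W
(1/r₁−1/r₂)/(4πk) = 0.1372 ⇒ k = 0.02515/(4π·0.1372) = 0.0146 W/m·K

k = 0.0146 W/m·K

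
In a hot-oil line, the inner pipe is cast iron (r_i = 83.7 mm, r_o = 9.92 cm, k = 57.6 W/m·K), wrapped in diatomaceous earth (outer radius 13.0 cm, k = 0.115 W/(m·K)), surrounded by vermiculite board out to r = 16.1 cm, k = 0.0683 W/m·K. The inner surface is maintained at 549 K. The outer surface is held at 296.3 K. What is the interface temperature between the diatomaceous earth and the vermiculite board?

Treat each layer as a resistance in series:
  R'_cast iron = ln(0.0992/0.0837)/(2πk) = 0.1699/(2π·57.6) = 4.694×10^-4 m·K/W
  R'_diatomaceous earth = ln(0.130/0.0992)/(2πk) = 0.2704/(2π·0.115) = 0.3742 m·K/W
  R'_vermiculite board = ln(0.161/0.130)/(2πk) = 0.2139/(2π·0.0683) = 0.4984 m·K/W
ΣR = 4.694×10^-4 + 0.3742 + 0.4984 = 0.8731 m·K/W
Q' = ΔT/ΣR = (549 K − 296.3 K)/0.8731 = 289.4 W/m
From the inner boundary to the diatomaceous earth/vermiculite board interface, ΣR_partial = 0.3747 m·K/W.
T_interface = T_in − Q'·ΣR_partial = 549 K − (289.4)(0.3747) = 441 K

T = 441 K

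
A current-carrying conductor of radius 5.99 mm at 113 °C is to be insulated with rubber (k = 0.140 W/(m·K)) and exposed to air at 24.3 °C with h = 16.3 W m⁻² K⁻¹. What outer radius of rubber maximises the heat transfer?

For a cylinder, r_cr = k_ins/h = 0.140/16.3 = 0.00859 m = 0.859 cm

r_cr = 0.859 cm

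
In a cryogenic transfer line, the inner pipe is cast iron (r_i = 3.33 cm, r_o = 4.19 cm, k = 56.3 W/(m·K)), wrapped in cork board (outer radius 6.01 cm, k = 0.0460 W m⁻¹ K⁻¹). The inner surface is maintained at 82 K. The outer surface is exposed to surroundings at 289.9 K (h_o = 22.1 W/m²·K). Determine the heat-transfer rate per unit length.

Series thermal resistances, inner to outer:
  R'_cast iron = ln(0.0419/0.0333)/(2πk) = 0.2297/(2π·56.3) = 6.494×10^-4 m·K/W
  R'_cork board = ln(0.0601/0.0419)/(2πk) = 0.3607/(2π·0.0460) = 1.248 m·K/W
  R'_conv,out = 1/(2πr h) = 1/(2π·0.0601·22.1) = 0.1198 m·K/W
ΣR = 6.494×10^-4 + 1.248 + 0.1198 = 1.368 m·K/W
Q' = ΔT/ΣR = (82 K − 289.9 K)/1.368 = -152 W/m
(Negative Q' ⇒ heat flows inward; heat gain = 152 W/m.)

Q' = 152 W/m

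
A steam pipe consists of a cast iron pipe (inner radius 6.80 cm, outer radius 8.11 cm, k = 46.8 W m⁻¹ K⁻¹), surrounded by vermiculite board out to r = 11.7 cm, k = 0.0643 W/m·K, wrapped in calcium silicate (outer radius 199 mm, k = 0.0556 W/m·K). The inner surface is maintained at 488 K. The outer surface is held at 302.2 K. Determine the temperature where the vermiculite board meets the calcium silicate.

T = 419 K

Resistance network (inner→outer):
  R'_cast iron = ln(0.0811/0.0680)/(2πk) = 0.1762/(2π·46.8) = 5.991×10^-4 m·K/W
  R'_vermiculite board = ln(0.117/0.0811)/(2πk) = 0.3665/(2π·0.0643) = 0.9071 m·K/W
  R'_calcium silicate = ln(0.199/0.117)/(2πk) = 0.5311/(2π·0.0556) = 1.520 m·K/W
ΣR = 5.991×10^-4 + 0.9071 + 1.520 = 2.428 m·K/W
Q' = ΔT/ΣR = (488 K − 302.2 K)/2.428 = 76.52 W/m
From the inner boundary to the vermiculite board/calcium silicate interface, ΣR_partial = 0.9077 m·K/W.
T_interface = T_in − Q'·ΣR_partial = 488 K − (76.52)(0.9077) = 419 K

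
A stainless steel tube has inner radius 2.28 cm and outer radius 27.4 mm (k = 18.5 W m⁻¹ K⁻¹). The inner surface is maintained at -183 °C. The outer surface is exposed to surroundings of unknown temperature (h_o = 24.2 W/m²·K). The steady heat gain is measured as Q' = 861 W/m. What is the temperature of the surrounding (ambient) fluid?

Series resistances:
  R'_stainless steel = ln(0.0274/0.0228)/(2πk) = 0.1838/(2π·18.5) = 0.001581 m·K/W
  R'_conv,out = 1/(2πr h) = 1/(2π·0.0274·24.2) = 0.2400 m·K/W
ΣR = 0.2416 m·K/W
ΔT = Q'·ΣR = 861 × 0.2416 = 208.0 K
Heat flows inward, so T_out = T_in + ΔT = -183 + 208.0 = 25.0 °C

T_out = 25.0 °C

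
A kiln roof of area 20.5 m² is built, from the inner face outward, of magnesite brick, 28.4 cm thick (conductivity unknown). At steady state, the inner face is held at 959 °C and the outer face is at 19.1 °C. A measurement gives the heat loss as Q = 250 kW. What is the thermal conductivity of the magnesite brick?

ΣR = ΔT/Q = |959 − 19.1|/2.50×10^5 = 0.003760 K/W
L/(kA) = 0.003760 ⇒ k = 0.284/(0.003760·20.5) = 3.68 W/m·K

k = 3.68 W/m·K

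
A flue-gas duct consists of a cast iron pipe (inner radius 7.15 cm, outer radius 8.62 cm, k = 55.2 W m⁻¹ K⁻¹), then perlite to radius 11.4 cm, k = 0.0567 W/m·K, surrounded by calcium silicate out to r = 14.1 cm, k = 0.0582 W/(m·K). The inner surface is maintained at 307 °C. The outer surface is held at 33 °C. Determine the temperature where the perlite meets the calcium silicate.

T = 150 °C

Series thermal resistances, inner to outer:
  R'_cast iron = ln(0.0862/0.0715)/(2πk) = 0.1870/(2π·55.2) = 5.391×10^-4 m·K/W
  R'_perlite = ln(0.114/0.0862)/(2πk) = 0.2795/(2π·0.0567) = 0.7846 m·K/W
  R'_calcium silicate = ln(0.141/0.114)/(2πk) = 0.2126/(2π·0.0582) = 0.5813 m·K/W
ΣR = 5.391×10^-4 + 0.7846 + 0.5813 = 1.366 m·K/W
Q' = ΔT/ΣR = (307 °C − 33 °C)/1.366 = 200.6 W/m
From the inner boundary to the perlite/calcium silicate interface, ΣR_partial = 0.7851 m·K/W.
T_interface = T_in − Q'·ΣR_partial = 307 °C − (200.6)(0.7851) = 150 °C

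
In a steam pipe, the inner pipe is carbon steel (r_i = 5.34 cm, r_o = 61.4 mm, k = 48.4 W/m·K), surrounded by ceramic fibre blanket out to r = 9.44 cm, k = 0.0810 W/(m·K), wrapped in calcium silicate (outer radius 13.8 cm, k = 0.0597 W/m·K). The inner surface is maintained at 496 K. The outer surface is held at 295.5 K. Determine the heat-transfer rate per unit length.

Q' = 108 W/m

Series thermal resistances, inner to outer:
  R'_carbon steel = ln(0.0614/0.0534)/(2πk) = 0.1396/(2π·48.4) = 4.590×10^-4 m·K/W
  R'_ceramic fibre blanket = ln(0.0944/0.0614)/(2πk) = 0.4301/(2π·0.0810) = 0.8452 m·K/W
  R'_calcium silicate = ln(0.138/0.0944)/(2πk) = 0.3797/(2π·0.0597) = 1.012 m·K/W
ΣR = 4.590×10^-4 + 0.8452 + 1.012 = 1.858 m·K/W
Q' = ΔT/ΣR = (496 K − 295.5 K)/1.858 = 108 W/m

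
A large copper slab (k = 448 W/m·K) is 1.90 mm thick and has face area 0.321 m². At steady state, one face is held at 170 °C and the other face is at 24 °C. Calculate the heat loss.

Q = kA·ΔT/L = 448 × 0.321 × |170 °C − 24 °C| / 0.00190 = 1.11×10^7 W

Q = 11100 kW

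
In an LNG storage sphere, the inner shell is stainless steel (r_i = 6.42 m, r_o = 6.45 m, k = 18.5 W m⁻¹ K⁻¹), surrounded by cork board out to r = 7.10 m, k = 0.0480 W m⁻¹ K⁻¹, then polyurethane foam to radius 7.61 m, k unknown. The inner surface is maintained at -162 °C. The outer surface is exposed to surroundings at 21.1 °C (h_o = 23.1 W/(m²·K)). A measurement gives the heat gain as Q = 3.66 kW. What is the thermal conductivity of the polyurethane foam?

ΣR = ΔT/Q = |-162 − 21.1|/3660 = 0.05003 K/W
Known resistances:
  R_stainless steel = (1/6.42 − 1/6.45)/(4πk) = 7.245×10^-4/(4π·18.5) = 3.116×10^-6 K/W
  R_cork board = (1/6.45 − 1/7.10)/(4πk) = 0.01419/(4π·0.0480) = 0.02353 K/W
  R_conv,out = 1/(4πr²h) = 1/(4π·7.61²·23.1) = 5.949×10^-5 K/W
R_polyurethane foam = ΣR − ΣR_known = 0.05003 − 0.02359 = 0.02644 K/W
(1/r₁−1/r₂)/(4πk) = 0.02644 ⇒ k = 0.009439/(4π·0.02644) = 0.0284 W/m·K

k = 0.0284 W/m·K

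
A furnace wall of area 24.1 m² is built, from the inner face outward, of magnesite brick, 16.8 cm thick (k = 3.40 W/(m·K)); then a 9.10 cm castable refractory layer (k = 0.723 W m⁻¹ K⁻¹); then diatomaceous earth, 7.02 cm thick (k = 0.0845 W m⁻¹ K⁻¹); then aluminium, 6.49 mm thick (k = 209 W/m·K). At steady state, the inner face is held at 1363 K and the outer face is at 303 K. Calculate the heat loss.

Q = 25400 W

Series thermal resistances, inner to outer:
  R_magnesite brick = L/(kA) = 0.168/(3.40·24.1) = 0.002050 K/W
  R_castable refractory = L/(kA) = 0.0910/(0.723·24.1) = 0.005223 K/W
  R_diatomaceous earth = L/(kA) = 0.0702/(0.0845·24.1) = 0.03447 K/W
  R_aluminium = L/(kA) = 0.00649/(209·24.1) = 1.288×10^-6 K/W
ΣR = 0.002050 + 0.005223 + 0.03447 + 1.288×10^-6 = 0.04174 K/W
Q = ΔT/ΣR = (1363 K − 303 K)/0.04174 = 25400 W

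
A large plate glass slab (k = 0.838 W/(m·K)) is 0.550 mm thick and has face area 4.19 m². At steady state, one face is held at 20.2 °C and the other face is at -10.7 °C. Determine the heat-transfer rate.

Q = 197 kW

Q = kA·ΔT/L = 0.838 × 4.19 × |20.2 °C − -10.7 °C| / 5.50×10^-4 = 1.97×10^5 W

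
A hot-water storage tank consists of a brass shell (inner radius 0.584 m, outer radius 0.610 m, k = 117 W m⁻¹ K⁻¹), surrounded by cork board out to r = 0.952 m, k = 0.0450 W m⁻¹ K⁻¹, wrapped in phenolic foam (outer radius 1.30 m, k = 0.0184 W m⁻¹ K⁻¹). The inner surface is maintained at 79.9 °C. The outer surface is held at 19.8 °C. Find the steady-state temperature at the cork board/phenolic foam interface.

T = 52.2 °C

Treat each layer as a resistance in series:
  R_brass = (1/0.584 − 1/0.610)/(4πk) = 0.07298/(4π·117) = 4.964×10^-5 K/W
  R_cork board = (1/0.610 − 1/0.952)/(4πk) = 0.5889/(4π·0.0450) = 1.041 K/W
  R_phenolic foam = (1/0.952 − 1/1.30)/(4πk) = 0.2812/(4π·0.0184) = 1.216 K/W
ΣR = 4.964×10^-5 + 1.041 + 1.216 = 2.257 K/W
Q = ΔT/ΣR = (79.9 °C − 19.8 °C)/2.257 = 26.63 W
From the inner boundary to the cork board/phenolic foam interface, ΣR_partial = 1.041 K/W.
T_interface = T_in − Q·ΣR_partial = 79.9 °C − (26.63)(1.041) = 52.2 °C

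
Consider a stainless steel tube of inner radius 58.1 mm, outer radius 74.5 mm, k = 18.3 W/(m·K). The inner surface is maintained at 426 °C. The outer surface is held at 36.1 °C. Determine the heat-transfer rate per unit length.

Q' = 2πk·ΔT/ln(r₂/r₁) = 2π × 18.3 × 389.9 / ln(0.0745/0.0581) = 1.80×10^5 W/m

Q' = 180 kW/m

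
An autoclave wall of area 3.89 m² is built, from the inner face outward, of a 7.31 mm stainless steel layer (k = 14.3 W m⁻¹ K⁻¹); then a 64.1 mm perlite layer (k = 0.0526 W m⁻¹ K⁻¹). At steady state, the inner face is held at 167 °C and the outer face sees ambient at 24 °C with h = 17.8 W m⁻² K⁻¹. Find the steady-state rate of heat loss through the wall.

Q = 436 W

Series thermal resistances, inner to outer:
  R_stainless steel = L/(kA) = 0.00731/(14.3·3.89) = 1.314×10^-4 K/W
  R_perlite = L/(kA) = 0.0641/(0.0526·3.89) = 0.3133 K/W
  R_conv,out = 1/(hA) = 1/(17.8·3.89) = 0.01444 K/W
ΣR = 1.314×10^-4 + 0.3133 + 0.01444 = 0.3279 K/W
Q = ΔT/ΣR = (167 °C − 24 °C)/0.3279 = 436 W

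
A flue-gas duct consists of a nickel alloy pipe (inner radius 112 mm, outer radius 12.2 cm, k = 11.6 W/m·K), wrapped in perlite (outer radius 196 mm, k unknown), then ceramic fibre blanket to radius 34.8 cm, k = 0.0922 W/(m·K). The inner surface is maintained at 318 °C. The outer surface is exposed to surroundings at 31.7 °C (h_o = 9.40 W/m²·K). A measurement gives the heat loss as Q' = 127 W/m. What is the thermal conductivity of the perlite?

ΣR = ΔT/Q' = |318 − 31.7|/127 = 2.254 m·K/W
Known resistances:
  R'_nickel alloy = ln(0.122/0.112)/(2πk) = 0.08552/(2π·11.6) = 0.001173 m·K/W
  R'_ceramic fibre blanket = ln(0.348/0.196)/(2πk) = 0.5741/(2π·0.0922) = 0.9910 m·K/W
  R'_conv,out = 1/(2πr h) = 1/(2π·0.348·9.40) = 0.04865 m·K/W
R_perlite = ΣR − ΣR_known = 2.254 − 1.041 = 1.213 m·K/W
ln(r₂/r₁)/(2πk) = 1.213 ⇒ k = 0.4741/(2π·1.213) = 0.0622 W/m·K

k = 0.0622 W/m·K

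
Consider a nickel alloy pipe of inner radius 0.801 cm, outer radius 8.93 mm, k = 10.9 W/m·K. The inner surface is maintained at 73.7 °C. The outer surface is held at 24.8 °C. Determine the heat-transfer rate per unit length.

Q' = 2πk·ΔT/ln(r₂/r₁) = 2π × 10.9 × 48.9 / ln(0.00893/0.00801) = 30800 W/m

Q' = 30.8 kW/m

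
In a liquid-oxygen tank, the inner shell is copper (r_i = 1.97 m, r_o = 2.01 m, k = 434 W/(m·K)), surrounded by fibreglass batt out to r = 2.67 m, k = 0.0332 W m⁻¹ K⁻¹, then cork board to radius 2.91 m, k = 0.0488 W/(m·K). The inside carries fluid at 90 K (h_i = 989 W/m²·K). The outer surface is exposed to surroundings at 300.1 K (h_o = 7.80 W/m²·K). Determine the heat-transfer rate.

Q = 607 W

Series thermal resistances, inner to outer:
  R_conv,in = 1/(4πr²h) = 1/(4π·1.97²·989) = 2.073×10^-5 K/W
  R_copper = (1/1.97 − 1/2.01)/(4πk) = 0.01010/(4π·434) = 1.852×10^-6 K/W
  R_fibreglass batt = (1/2.01 − 1/2.67)/(4πk) = 0.1230/(4π·0.0332) = 0.2948 K/W
  R_cork board = (1/2.67 − 1/2.91)/(4πk) = 0.03089/(4π·0.0488) = 0.05037 K/W
  R_conv,out = 1/(4πr²h) = 1/(4π·2.91²·7.80) = 0.001205 K/W
ΣR = 2.073×10^-5 + 1.852×10^-6 + 0.2948 + 0.05037 + 0.001205 = 0.3464 K/W
Q = ΔT/ΣR = (90 K − 300.1 K)/0.3464 = -607 W
(Negative Q ⇒ heat flows inward; heat gain = 607 W.)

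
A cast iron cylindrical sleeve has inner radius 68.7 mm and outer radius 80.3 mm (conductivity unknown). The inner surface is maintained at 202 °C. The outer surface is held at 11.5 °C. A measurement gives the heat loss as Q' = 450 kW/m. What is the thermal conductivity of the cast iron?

ΣR = ΔT/Q' = |202 − 11.5|/4.50×10^5 = 4.233×10^-4 m·K/W
ln(r₂/r₁)/(2πk) = 4.233×10^-4 ⇒ k = 0.1560/(2π·4.233×10^-4) = 58.7 W/m·K

k = 58.7 W/m·K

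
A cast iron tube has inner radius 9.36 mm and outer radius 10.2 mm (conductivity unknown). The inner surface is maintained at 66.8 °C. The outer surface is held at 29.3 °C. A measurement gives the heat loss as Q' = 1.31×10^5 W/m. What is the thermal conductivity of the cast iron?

ΣR = ΔT/Q' = |66.8 − 29.3|/1.31×10^5 = 2.863×10^-4 m·K/W
ln(r₂/r₁)/(2πk) = 2.863×10^-4 ⇒ k = 0.08594/(2π·2.863×10^-4) = 47.8 W/m·K

k = 47.8 W/m·K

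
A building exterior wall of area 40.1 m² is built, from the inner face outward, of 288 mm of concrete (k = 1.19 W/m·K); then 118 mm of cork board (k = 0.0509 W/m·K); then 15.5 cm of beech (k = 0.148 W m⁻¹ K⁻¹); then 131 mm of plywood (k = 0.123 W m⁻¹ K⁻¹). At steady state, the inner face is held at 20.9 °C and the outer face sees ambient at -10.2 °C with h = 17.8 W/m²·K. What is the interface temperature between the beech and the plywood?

T = -2.83 °C

Treat each layer as a resistance in series:
  R_concrete = L/(kA) = 0.288/(1.19·40.1) = 0.006035 K/W
  R_cork board = L/(kA) = 0.118/(0.0509·40.1) = 0.05781 K/W
  R_beech = L/(kA) = 0.155/(0.148·40.1) = 0.02612 K/W
  R_plywood = L/(kA) = 0.131/(0.123·40.1) = 0.02656 K/W
  R_conv,out = 1/(hA) = 1/(17.8·40.1) = 0.001401 K/W
ΣR = 0.006035 + 0.05781 + 0.02612 + 0.02656 + 0.001401 = 0.1179 K/W
Q = ΔT/ΣR = (20.9 °C − -10.2 °C)/0.1179 = 263.8 W
From the inner boundary to the beech/plywood interface, ΣR_partial = 0.08997 K/W.
T_interface = T_in − Q·ΣR_partial = 20.9 °C − (263.8)(0.08997) = -2.83 °C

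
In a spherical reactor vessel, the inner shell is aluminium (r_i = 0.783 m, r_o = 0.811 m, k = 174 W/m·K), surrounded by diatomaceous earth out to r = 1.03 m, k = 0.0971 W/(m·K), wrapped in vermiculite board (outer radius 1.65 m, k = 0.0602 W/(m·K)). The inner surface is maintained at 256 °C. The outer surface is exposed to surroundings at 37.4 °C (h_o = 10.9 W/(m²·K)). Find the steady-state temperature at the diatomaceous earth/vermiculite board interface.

T = 189 °C

Series thermal resistances, inner to outer:
  R_aluminium = (1/0.783 − 1/0.811)/(4πk) = 0.04409/(4π·174) = 2.017×10^-5 K/W
  R_diatomaceous earth = (1/0.811 − 1/1.03)/(4πk) = 0.2622/(4π·0.0971) = 0.2149 K/W
  R_vermiculite board = (1/1.03 − 1/1.65)/(4πk) = 0.3648/(4π·0.0602) = 0.4822 K/W
  R_conv,out = 1/(4πr²h) = 1/(4π·1.65²·10.9) = 0.002682 K/W
ΣR = 2.017×10^-5 + 0.2149 + 0.4822 + 0.002682 = 0.6998 K/W
Q = ΔT/ΣR = (256 °C − 37.4 °C)/0.6998 = 312.4 W
From the inner boundary to the diatomaceous earth/vermiculite board interface, ΣR_partial = 0.2149 K/W.
T_interface = T_in − Q·ΣR_partial = 256 °C − (312.4)(0.2149) = 189 °C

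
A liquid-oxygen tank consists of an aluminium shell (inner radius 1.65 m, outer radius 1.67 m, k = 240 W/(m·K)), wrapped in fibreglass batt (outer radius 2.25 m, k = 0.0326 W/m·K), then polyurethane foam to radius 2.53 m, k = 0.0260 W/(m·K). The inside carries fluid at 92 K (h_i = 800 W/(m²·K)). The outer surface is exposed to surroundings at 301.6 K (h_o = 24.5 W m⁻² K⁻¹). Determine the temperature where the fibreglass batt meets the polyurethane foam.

T = 241.6 K

Resistance network (inner→outer):
  R_conv,in = 1/(4πr²h) = 1/(4π·1.65²·800) = 3.654×10^-5 K/W
  R_aluminium = (1/1.65 − 1/1.67)/(4πk) = 0.007258/(4π·240) = 2.407×10^-6 K/W
  R_fibreglass batt = (1/1.67 − 1/2.25)/(4πk) = 0.1544/(4π·0.0326) = 0.3768 K/W
  R_polyurethane foam = (1/2.25 − 1/2.53)/(4πk) = 0.04919/(4π·0.0260) = 0.1505 K/W
  R_conv,out = 1/(4πr²h) = 1/(4π·2.53²·24.5) = 5.074×10^-4 K/W
ΣR = 3.654×10^-5 + 2.407×10^-6 + 0.3768 + 0.1505 + 5.074×10^-4 = 0.5278 K/W
Q = ΔT/ΣR = (92 K − 301.6 K)/0.5278 = -397.1 W
From the inner boundary to the fibreglass batt/polyurethane foam interface, ΣR_partial = 0.3768 K/W.
T_interface = T_in − Q·ΣR_partial = 92 K − (-397.1)(0.3768) = 241.6 K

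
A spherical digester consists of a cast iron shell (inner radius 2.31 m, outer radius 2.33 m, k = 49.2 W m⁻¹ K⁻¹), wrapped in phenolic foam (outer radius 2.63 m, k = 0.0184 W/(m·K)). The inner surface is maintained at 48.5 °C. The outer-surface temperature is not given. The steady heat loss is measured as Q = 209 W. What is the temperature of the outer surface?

T_out = 4.25 °C

Series resistances:
  R_cast iron = (1/2.31 − 1/2.33)/(4πk) = 0.003716/(4π·49.2) = 6.010×10^-6 K/W
  R_phenolic foam = (1/2.33 − 1/2.63)/(4πk) = 0.04896/(4π·0.0184) = 0.2117 K/W
ΣR = 0.2117 K/W
ΔT = Q·ΣR = 209 × 0.2117 = 44.25 K
Heat flows outward, so T_out = T_in − ΔT = 48.5 − 44.25 = 4.25 °C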